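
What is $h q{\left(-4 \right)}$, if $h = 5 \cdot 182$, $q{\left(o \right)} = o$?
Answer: $-3640$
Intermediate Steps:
$h = 910$
$h q{\left(-4 \right)} = 910 \left(-4\right) = -3640$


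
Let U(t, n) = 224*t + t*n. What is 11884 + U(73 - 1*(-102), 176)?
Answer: 81884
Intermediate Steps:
U(t, n) = 224*t + n*t
11884 + U(73 - 1*(-102), 176) = 11884 + (73 - 1*(-102))*(224 + 176) = 11884 + (73 + 102)*400 = 11884 + 175*400 = 11884 + 70000 = 81884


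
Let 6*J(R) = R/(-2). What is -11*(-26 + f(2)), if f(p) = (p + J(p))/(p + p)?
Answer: 6743/24 ≈ 280.96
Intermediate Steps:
J(R) = -R/12 (J(R) = (R/(-2))/6 = (R*(-1/2))/6 = (-R/2)/6 = -R/12)
f(p) = 11/24 (f(p) = (p - p/12)/(p + p) = (11*p/12)/((2*p)) = (11*p/12)*(1/(2*p)) = 11/24)
-11*(-26 + f(2)) = -11*(-26 + 11/24) = -11*(-613/24) = 6743/24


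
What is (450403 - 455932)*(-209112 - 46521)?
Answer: 1413394857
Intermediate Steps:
(450403 - 455932)*(-209112 - 46521) = -5529*(-255633) = 1413394857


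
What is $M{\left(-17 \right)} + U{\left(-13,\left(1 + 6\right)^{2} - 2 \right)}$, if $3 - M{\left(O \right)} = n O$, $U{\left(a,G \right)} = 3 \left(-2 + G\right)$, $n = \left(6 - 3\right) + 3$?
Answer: $240$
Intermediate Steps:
$n = 6$ ($n = 3 + 3 = 6$)
$U{\left(a,G \right)} = -6 + 3 G$
$M{\left(O \right)} = 3 - 6 O$
$M{\left(-17 \right)} + U{\left(-13,\left(1 + 6\right)^{2} - 2 \right)} = \left(3 - -102\right) - \left(6 - 3 \left(\left(1 + 6\right)^{2} - 2\right)\right) = \left(3 + 102\right) - \left(6 - 3 \left(7^{2} - 2\right)\right) = 105 - \left(6 - 3 \left(49 - 2\right)\right) = 105 + \left(-6 + 3 \cdot 47\right) = 105 + \left(-6 + 141\right) = 105 + 135 = 240$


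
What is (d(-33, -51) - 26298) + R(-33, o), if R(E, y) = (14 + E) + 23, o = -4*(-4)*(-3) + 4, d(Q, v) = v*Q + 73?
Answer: -24538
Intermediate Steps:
d(Q, v) = 73 + Q*v (d(Q, v) = Q*v + 73 = 73 + Q*v)
o = -44 (o = 16*(-3) + 4 = -48 + 4 = -44)
R(E, y) = 37 + E
(d(-33, -51) - 26298) + R(-33, o) = ((73 - 33*(-51)) - 26298) + (37 - 33) = ((73 + 1683) - 26298) + 4 = (1756 - 26298) + 4 = -24542 + 4 = -24538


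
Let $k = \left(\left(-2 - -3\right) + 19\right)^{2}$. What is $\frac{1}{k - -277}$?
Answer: $\frac{1}{677} \approx 0.0014771$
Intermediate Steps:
$k = 400$ ($k = \left(\left(-2 + 3\right) + 19\right)^{2} = \left(1 + 19\right)^{2} = 20^{2} = 400$)
$\frac{1}{k - -277} = \frac{1}{400 - -277} = \frac{1}{400 + 277} = \frac{1}{677}$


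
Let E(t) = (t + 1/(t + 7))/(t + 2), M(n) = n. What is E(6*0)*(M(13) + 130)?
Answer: 143/14 ≈ 10.214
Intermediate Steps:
E(t) = (t + 1/(7 + t))/(2 + t)
E(6*0)*(M(13) + 130) = ((1 + (6*0)**2 + 7*(6*0))/(14 + (6*0)**2 + 9*(6*0)))*(13 + 130) = ((1 + 0**2 + 7*0)/(14 + 0**2 + 9*0))*143 = ((1 + 0 + 0)/(14 + 0 + 0))*143 = (1/14)*143 = 143/14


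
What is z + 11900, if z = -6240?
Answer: 5660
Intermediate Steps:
z + 11900 = -6240 + 11900 = 5660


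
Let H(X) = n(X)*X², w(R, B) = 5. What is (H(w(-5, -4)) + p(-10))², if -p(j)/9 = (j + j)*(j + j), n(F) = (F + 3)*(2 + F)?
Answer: 4840000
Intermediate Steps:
n(F) = (2 + F)*(3 + F) (n(F) = (3 + F)*(2 + F) = (2 + F)*(3 + F))
p(j) = -36*j² (p(j) = -9*(j + j)*(j + j) = -9*2*j*2*j = -36*j²)
H(X) = X²*(6 + X² + 5*X) (H(X) = (6 + X² + 5*X)*X² = X²*(6 + X² + 5*X))
(H(w(-5, -4)) + p(-10))² = (5²*(6 + 5² + 5*5) - 36*(-10)²)² = (25*(6 + 25 + 25) - 36*100)² = (25*56 - 3600)² = (1400 - 3600)² = (-2200)² = 4840000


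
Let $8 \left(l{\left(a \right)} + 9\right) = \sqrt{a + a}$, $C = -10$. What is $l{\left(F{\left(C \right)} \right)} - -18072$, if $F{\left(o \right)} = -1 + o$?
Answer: $18063 + \frac{i \sqrt{22}}{8} \approx 18063.0 + 0.5863 i$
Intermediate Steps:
$l{\left(a \right)} = -9 + \frac{\sqrt{2} \sqrt{a}}{8}$ ($l{\left(a \right)} = -9 + \frac{\sqrt{a + a}}{8} = -9 + \frac{\sqrt{2 a}}{8} = -9 + \frac{\sqrt{2} \sqrt{a}}{8}$)
$l{\left(F{\left(C \right)} \right)} - -18072 = \left(-9 + \frac{\sqrt{2} \sqrt{-1 - 10}}{8}\right) - -18072 = \left(-9 + \frac{\sqrt{2} \sqrt{-11}}{8}\right) + 18072 = \left(-9 + \frac{\sqrt{2} i \sqrt{11}}{8}\right) + 18072 = \left(-9 + \frac{i \sqrt{22}}{8}\right) + 18072 = 18063 + \frac{i \sqrt{22}}{8}$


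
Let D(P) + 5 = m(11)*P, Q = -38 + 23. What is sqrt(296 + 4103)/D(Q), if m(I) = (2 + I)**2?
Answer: -sqrt(4399)/2540 ≈ -0.026112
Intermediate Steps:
Q = -15
D(P) = -5 + 169*P (D(P) = -5 + (2 + 11)**2*P = -5 + 13**2*P = -5 + 169*P)
sqrt(296 + 4103)/D(Q) = sqrt(296 + 4103)/(-5 + 169*(-15)) = sqrt(4399)/(-5 - 2535) = sqrt(4399)/(-2540) = sqrt(4399)*(-1/2540) = -sqrt(4399)/2540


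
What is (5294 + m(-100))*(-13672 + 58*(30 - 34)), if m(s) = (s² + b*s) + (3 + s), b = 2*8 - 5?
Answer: -196004688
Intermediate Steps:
b = 11 (b = 16 - 5 = 11)
m(s) = 3 + s² + 12*s (m(s) = (s² + 11*s) + (3 + s) = 3 + s² + 12*s)
(5294 + m(-100))*(-13672 + 58*(30 - 34)) = (5294 + (3 + (-100)² + 12*(-100)))*(-13672 + 58*(30 - 34)) = (5294 + (3 + 10000 - 1200))*(-13672 + 58*(-4)) = (5294 + 8803)*(-13672 - 232) = 14097*(-13904) = -196004688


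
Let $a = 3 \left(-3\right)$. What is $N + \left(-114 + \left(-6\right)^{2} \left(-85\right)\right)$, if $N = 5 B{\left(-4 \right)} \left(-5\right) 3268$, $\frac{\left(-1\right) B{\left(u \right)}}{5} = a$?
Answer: $-3679674$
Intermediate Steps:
$a = -9$
$B{\left(u \right)} = 45$ ($B{\left(u \right)} = \left(-5\right) \left(-9\right) = 45$)
$N = -3676500$ ($N = 5 \cdot 45 \left(-5\right) 3268 = 225 \left(-5\right) 3268 = \left(-1125\right) 3268 = -3676500$)
$N + \left(-114 + \left(-6\right)^{2} \left(-85\right)\right) = -3676500 + \left(-114 + \left(-6\right)^{2} \left(-85\right)\right) = -3676500 + \left(-114 + 36 \left(-85\right)\right) = -3676500 - 3174 = -3679674$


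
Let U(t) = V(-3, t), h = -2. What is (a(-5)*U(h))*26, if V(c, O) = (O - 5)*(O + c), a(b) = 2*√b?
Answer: 1820*I*√5 ≈ 4069.6*I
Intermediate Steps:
V(c, O) = (-5 + O)*(O + c)
U(t) = 15 + t² - 8*t (U(t) = t² - 5*t - 5*(-3) + t*(-3) = t² - 5*t + 15 - 3*t = 15 + t² - 8*t)
(a(-5)*U(h))*26 = ((2*√(-5))*(15 + (-2)² - 8*(-2)))*26 = ((2*(I*√5))*(15 + 4 + 16))*26 = ((2*I*√5)*35)*26 = (70*I*√5)*26 = 1820*I*√5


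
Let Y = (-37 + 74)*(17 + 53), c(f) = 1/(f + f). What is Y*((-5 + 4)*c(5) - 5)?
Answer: -13209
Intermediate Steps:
c(f) = 1/(2*f)
Y = 2590 (Y = 37*70 = 2590)
Y*((-5 + 4)*c(5) - 5) = 2590*((-5 + 4)*((½)/5) - 5) = 2590*(-1/(2*5) - 5) = 2590*(-1*⅒ - 5) = 2590*(-⅒ - 5) = 2590*(-51/10) = -13209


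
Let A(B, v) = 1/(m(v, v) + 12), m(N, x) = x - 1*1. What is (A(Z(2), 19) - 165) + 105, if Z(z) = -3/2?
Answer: -1799/30 ≈ -59.967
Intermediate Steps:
m(N, x) = -1 + x (m(N, x) = x - 1 = -1 + x)
Z(z) = -3/2 (Z(z) = -3*½ = -3/2)
A(B, v) = 1/(11 + v) (A(B, v) = 1/((-1 + v) + 12) = 1/(11 + v))
(A(Z(2), 19) - 165) + 105 = (1/(11 + 19) - 165) + 105 = (1/30 - 165) + 105 = -4949/30 + 105 = -1799/30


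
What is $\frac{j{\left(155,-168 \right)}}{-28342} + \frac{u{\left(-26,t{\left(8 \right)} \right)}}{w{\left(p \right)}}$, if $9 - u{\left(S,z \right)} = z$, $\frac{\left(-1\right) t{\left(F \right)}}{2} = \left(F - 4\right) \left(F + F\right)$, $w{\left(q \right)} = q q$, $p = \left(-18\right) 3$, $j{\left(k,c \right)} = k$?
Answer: $\frac{1715437}{41322636} \approx 0.041513$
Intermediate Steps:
$p = -54$
$w{\left(q \right)} = q^{2}$
$t{\left(F \right)} = - 4 F \left(-4 + F\right)$ ($t{\left(F \right)} = - 2 \left(F - 4\right) \left(F + F\right) = - 2 \left(-4 + F\right) 2 F = - 2 \cdot 2 F \left(-4 + F\right) = - 4 F \left(-4 + F\right)$)
$u{\left(S,z \right)} = 9 - z$
$\frac{j{\left(155,-168 \right)}}{-28342} + \frac{u{\left(-26,t{\left(8 \right)} \right)}}{w{\left(p \right)}} = \frac{155}{-28342} + \frac{9 - 4 \cdot 8 \left(4 - 8\right)}{\left(-54\right)^{2}} = 155 \left(- \frac{1}{28342}\right) + \frac{9 - 4 \cdot 8 \left(4 - 8\right)}{2916} = - \frac{155}{28342} + \left(9 - 4 \cdot 8 \left(-4\right)\right) \frac{1}{2916} = - \frac{155}{28342} + \left(9 - -128\right) \frac{1}{2916} = - \frac{155}{28342} + \left(9 + 128\right) \frac{1}{2916} = - \frac{155}{28342} + 137 \cdot \frac{1}{2916} = - \frac{155}{28342} + \frac{137}{2916} = \frac{1715437}{41322636}$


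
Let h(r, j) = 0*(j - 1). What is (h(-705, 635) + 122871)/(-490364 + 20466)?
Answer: -122871/469898 ≈ -0.26148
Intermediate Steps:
h(r, j) = 0 (h(r, j) = 0*(-1 + j) = 0)
(h(-705, 635) + 122871)/(-490364 + 20466) = (0 + 122871)/(-490364 + 20466) = 122871/(-469898) = 122871*(-1/469898) = -122871/469898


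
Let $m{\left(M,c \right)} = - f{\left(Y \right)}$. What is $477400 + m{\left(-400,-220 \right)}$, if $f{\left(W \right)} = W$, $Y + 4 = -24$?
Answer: $477428$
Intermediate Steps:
$Y = -28$ ($Y = -4 - 24 = -28$)
$m{\left(M,c \right)} = 28$ ($m{\left(M,c \right)} = \left(-1\right) \left(-28\right) = 28$)
$477400 + m{\left(-400,-220 \right)} = 477400 + 28 = 477428$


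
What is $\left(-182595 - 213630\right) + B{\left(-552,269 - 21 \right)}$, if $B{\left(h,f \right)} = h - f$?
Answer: $-397025$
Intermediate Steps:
$\left(-182595 - 213630\right) + B{\left(-552,269 - 21 \right)} = \left(-182595 - 213630\right) - \left(821 - 21\right) = -396225 - 800 = -397025$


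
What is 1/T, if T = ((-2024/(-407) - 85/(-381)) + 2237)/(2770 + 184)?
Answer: 20821269/15804119 ≈ 1.3175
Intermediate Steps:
T = 15804119/20821269 (T = ((-2024*(-1/407) - 85*(-1/381)) + 2237)/2954 = ((184/37 + 85/381) + 2237)*(1/2954) = (73249/14097 + 2237)*(1/2954) = (31608238/14097)*(1/2954) = 15804119/20821269 ≈ 0.75904)
1/T = 1/(15804119/20821269) = 20821269/15804119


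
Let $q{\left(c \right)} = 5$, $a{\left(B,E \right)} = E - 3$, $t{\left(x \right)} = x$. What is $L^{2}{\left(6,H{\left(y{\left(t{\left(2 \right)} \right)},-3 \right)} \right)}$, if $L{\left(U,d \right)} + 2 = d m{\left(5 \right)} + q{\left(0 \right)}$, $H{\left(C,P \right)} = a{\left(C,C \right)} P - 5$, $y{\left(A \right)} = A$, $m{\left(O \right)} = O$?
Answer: $49$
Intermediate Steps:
$a{\left(B,E \right)} = -3 + E$
$H{\left(C,P \right)} = -5 + P \left(-3 + C\right)$ ($H{\left(C,P \right)} = \left(-3 + C\right) P - 5 = P \left(-3 + C\right) - 5 = -5 + P \left(-3 + C\right)$)
$L{\left(U,d \right)} = 3 + 5 d$ ($L{\left(U,d \right)} = -2 + \left(d 5 + 5\right) = -2 + \left(5 d + 5\right) = -2 + \left(5 + 5 d\right) = 3 + 5 d$)
$L^{2}{\left(6,H{\left(y{\left(t{\left(2 \right)} \right)},-3 \right)} \right)} = \left(3 + 5 \left(-5 - 3 \left(-3 + 2\right)\right)\right)^{2} = \left(3 + 5 \left(-5 - -3\right)\right)^{2} = \left(3 + 5 \left(-5 + 3\right)\right)^{2} = \left(3 + 5 \left(-2\right)\right)^{2} = \left(3 - 10\right)^{2} = \left(-7\right)^{2} = 49$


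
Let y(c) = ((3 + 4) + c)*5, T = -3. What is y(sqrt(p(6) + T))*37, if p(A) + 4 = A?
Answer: 1295 + 185*I ≈ 1295.0 + 185.0*I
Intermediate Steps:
p(A) = -4 + A
y(c) = 35 + 5*c (y(c) = (7 + c)*5 = 35 + 5*c)
y(sqrt(p(6) + T))*37 = (35 + 5*sqrt((-4 + 6) - 3))*37 = (35 + 5*sqrt(2 - 3))*37 = (35 + 5*sqrt(-1))*37 = (35 + 5*I)*37 = 1295 + 185*I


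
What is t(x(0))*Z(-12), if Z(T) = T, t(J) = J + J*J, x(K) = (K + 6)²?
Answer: -15984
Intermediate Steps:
x(K) = (6 + K)²
t(J) = J + J²
t(x(0))*Z(-12) = ((6 + 0)²*(1 + (6 + 0)²))*(-12) = (6²*(1 + 6²))*(-12) = (36*(1 + 36))*(-12) = (36*37)*(-12) = 1332*(-12) = -15984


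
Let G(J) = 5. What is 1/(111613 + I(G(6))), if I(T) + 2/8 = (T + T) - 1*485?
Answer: 4/444551 ≈ 8.9978e-6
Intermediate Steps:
I(T) = -1941/4 + 2*T (I(T) = -¼ + ((T + T) - 1*485) = -¼ + (2*T - 485) = -¼ + (-485 + 2*T) = -1941/4 + 2*T)
1/(111613 + I(G(6))) = 1/(111613 + (-1941/4 + 2*5)) = 1/(111613 + (-1941/4 + 10)) = 1/(111613 - 1901/4) = 1/(444551/4) = 4/444551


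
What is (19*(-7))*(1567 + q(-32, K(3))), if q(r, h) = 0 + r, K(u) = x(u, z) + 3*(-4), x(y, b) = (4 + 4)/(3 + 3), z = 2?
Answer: -204155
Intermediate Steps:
x(y, b) = 4/3 (x(y, b) = 8/6 = 8*(⅙) = 4/3)
K(u) = -32/3 (K(u) = 4/3 + 3*(-4) = 4/3 - 12 = -32/3)
q(r, h) = r
(19*(-7))*(1567 + q(-32, K(3))) = (19*(-7))*(1567 - 32) = -133*1535 = -204155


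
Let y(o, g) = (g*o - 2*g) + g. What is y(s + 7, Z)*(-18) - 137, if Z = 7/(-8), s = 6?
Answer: 52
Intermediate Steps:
Z = -7/8 (Z = 7*(-⅛) = -7/8 ≈ -0.87500)
y(o, g) = -g + g*o (y(o, g) = (-2*g + g*o) + g = -g + g*o)
y(s + 7, Z)*(-18) - 137 = -7*(-1 + (6 + 7))/8*(-18) - 137 = -7*(-1 + 13)/8*(-18) - 137 = -7/8*12*(-18) - 137 = -21/2*(-18) - 137 = 189 - 137 = 52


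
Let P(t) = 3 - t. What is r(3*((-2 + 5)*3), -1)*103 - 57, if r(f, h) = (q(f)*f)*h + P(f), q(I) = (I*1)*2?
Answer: -152703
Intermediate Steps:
q(I) = 2*I (q(I) = I*2 = 2*I)
r(f, h) = 3 - f + 2*h*f² (r(f, h) = ((2*f)*f)*h + (3 - f) = (2*f²)*h + (3 - f) = 2*h*f² + (3 - f) = 3 - f + 2*h*f²)
r(3*((-2 + 5)*3), -1)*103 - 57 = (3 - 3*(-2 + 5)*3 + 2*(-1)*(3*((-2 + 5)*3))²)*103 - 57 = (3 - 3*3*3 + 2*(-1)*(3*(3*3))²)*103 - 57 = (3 - 3*9 + 2*(-1)*(3*9)²)*103 - 57 = (3 - 1*27 + 2*(-1)*27²)*103 - 57 = (3 - 27 + 2*(-1)*729)*103 - 57 = (3 - 27 - 1458)*103 - 57 = -1482*103 - 57 = -152646 - 57 = -152703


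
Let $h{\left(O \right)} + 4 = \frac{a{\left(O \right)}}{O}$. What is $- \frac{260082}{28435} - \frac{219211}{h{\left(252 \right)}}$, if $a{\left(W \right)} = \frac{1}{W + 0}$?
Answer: $\frac{79154236435482}{1444583305} \approx 54794.0$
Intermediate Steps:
$a{\left(W \right)} = \frac{1}{W}$
$h{\left(O \right)} = -4 + \frac{1}{O^{2}}$ ($h{\left(O \right)} = -4 + \frac{1}{O O} = -4 + \frac{1}{O^{2}}$)
$- \frac{260082}{28435} - \frac{219211}{h{\left(252 \right)}} = - \frac{260082}{28435} - \frac{219211}{-4 + \frac{1}{63504}} = \left(-260082\right) \frac{1}{28435} - \frac{219211}{-4 + \frac{1}{63504}} = - \frac{260082}{28435} - \frac{219211}{- \frac{254015}{63504}} = - \frac{260082}{28435} - - \frac{13920775344}{254015} = - \frac{260082}{28435} + \frac{13920775344}{254015} = \frac{79154236435482}{1444583305}$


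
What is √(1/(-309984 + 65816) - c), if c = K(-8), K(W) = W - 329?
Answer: 3*√558090829870/122084 ≈ 18.358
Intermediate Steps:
K(W) = -329 + W
c = -337 (c = -329 - 8 = -337)
√(1/(-309984 + 65816) - c) = √(1/(-309984 + 65816) - 1*(-337)) = √(1/(-244168) + 337) = √(-1/244168 + 337) = √(82284615/244168) = 3*√558090829870/122084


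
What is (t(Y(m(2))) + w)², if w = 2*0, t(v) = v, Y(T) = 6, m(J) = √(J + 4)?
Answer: 36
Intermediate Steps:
m(J) = √(4 + J)
w = 0
(t(Y(m(2))) + w)² = (6 + 0)² = 6² = 36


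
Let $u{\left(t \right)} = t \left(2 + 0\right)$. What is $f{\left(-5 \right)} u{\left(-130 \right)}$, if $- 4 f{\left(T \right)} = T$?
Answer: $-325$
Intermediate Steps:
$u{\left(t \right)} = 2 t$ ($u{\left(t \right)} = t 2 = 2 t$)
$f{\left(T \right)} = - \frac{T}{4}$
$f{\left(-5 \right)} u{\left(-130 \right)} = \left(- \frac{1}{4}\right) \left(-5\right) 2 \left(-130\right) = \frac{5}{4} \left(-260\right) = -325$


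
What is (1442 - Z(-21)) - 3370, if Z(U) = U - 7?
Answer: -1900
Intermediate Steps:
Z(U) = -7 + U
(1442 - Z(-21)) - 3370 = (1442 - (-7 - 21)) - 3370 = (1442 - 1*(-28)) - 3370 = (1442 + 28) - 3370 = 1470 - 3370 = -1900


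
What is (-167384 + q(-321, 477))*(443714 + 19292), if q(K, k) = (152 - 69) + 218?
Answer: -77360431498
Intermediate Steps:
q(K, k) = 301 (q(K, k) = 83 + 218 = 301)
(-167384 + q(-321, 477))*(443714 + 19292) = (-167384 + 301)*(443714 + 19292) = -167083*463006 = -77360431498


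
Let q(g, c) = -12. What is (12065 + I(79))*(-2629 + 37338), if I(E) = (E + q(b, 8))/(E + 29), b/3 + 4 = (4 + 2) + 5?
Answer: 45228846683/108 ≈ 4.1879e+8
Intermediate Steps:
b = 21 (b = -12 + 3*((4 + 2) + 5) = -12 + 3*(6 + 5) = -12 + 3*11 = -12 + 33 = 21)
I(E) = (-12 + E)/(29 + E) (I(E) = (E - 12)/(E + 29) = (-12 + E)/(29 + E))
(12065 + I(79))*(-2629 + 37338) = (12065 + (-12 + 79)/(29 + 79))*(-2629 + 37338) = (12065 + 67/108)*34709 = (1303087/108)*34709 = 45228846683/108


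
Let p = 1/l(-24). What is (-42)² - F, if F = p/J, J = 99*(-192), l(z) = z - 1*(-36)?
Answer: 402361345/228096 ≈ 1764.0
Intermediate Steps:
l(z) = 36 + z (l(z) = z + 36 = 36 + z)
p = 1/12 (p = 1/(36 - 24) = 1/12 ≈ 0.083333)
J = -19008
F = -1/228096 (F = (1/12)/(-19008) = (1/12)*(-1/19008) = -1/228096 ≈ -4.3841e-6)
(-42)² - F = (-42)² - 1*(-1/228096) = 1764 + 1/228096 = 402361345/228096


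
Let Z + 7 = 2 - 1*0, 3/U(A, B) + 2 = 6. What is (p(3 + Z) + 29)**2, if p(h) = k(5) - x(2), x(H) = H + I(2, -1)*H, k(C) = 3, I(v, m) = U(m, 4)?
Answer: 3249/4 ≈ 812.25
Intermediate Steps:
U(A, B) = 3/4 (U(A, B) = 3/(-2 + 6) = 3/4)
I(v, m) = 3/4
Z = -5 (Z = -7 + (2 - 1*0) = -7 + (2 + 0) = -7 + 2 = -5)
x(H) = 7*H/4 (x(H) = H + 3*H/4 = 7*H/4)
p(h) = -1/2 (p(h) = 3 - 7*2/4 = 3 - 1*7/2 = 3 - 7/2 = -1/2)
(p(3 + Z) + 29)**2 = (-1/2 + 29)**2 = (57/2)**2 = 3249/4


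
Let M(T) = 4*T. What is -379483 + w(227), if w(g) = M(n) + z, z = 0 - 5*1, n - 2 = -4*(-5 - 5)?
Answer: -379320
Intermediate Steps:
n = 42 (n = 2 - 4*(-5 - 5) = 2 - 4*(-10) = 2 + 40 = 42)
z = -5 (z = 0 - 5 = -5)
w(g) = 163 (w(g) = 4*42 - 5 = 168 - 5 = 163)
-379483 + w(227) = -379483 + 163 = -379320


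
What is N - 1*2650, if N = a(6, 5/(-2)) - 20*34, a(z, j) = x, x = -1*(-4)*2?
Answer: -3322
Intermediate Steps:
x = 8 (x = 4*2 = 8)
a(z, j) = 8
N = -672 (N = 8 - 20*34 = 8 - 680 = -672)
N - 1*2650 = -672 - 1*2650 = -672 - 2650 = -3322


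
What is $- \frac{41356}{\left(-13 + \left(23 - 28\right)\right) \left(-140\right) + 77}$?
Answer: $- \frac{844}{53} \approx -15.925$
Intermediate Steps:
$- \frac{41356}{\left(-13 + \left(23 - 28\right)\right) \left(-140\right) + 77} = - \frac{41356}{\left(-13 - 5\right) \left(-140\right) + 77} = - \frac{41356}{\left(-18\right) \left(-140\right) + 77} = - \frac{41356}{2520 + 77} = - \frac{41356}{2597} = \left(-41356\right) \frac{1}{2597} = - \frac{844}{53}$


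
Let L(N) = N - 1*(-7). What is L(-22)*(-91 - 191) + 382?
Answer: 4612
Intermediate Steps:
L(N) = 7 + N (L(N) = N + 7 = 7 + N)
L(-22)*(-91 - 191) + 382 = (7 - 22)*(-91 - 191) + 382 = -15*(-282) + 382 = 4230 + 382 = 4612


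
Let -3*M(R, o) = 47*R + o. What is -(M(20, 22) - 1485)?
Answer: 5417/3 ≈ 1805.7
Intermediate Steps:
M(R, o) = -47*R/3 - o/3 (M(R, o) = -(47*R + o)/3 = -(o + 47*R)/3 = -47*R/3 - o/3)
-(M(20, 22) - 1485) = -((-47/3*20 - ⅓*22) - 1485) = -((-940/3 - 22/3) - 1485) = -(-962/3 - 1485) = -1*(-5417/3) = 5417/3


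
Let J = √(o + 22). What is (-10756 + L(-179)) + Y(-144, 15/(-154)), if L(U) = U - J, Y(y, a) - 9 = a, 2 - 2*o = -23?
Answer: -1682619/154 - √138/2 ≈ -10932.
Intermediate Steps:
o = 25/2 (o = 1 - ½*(-23) = 1 + 23/2 = 25/2 ≈ 12.500)
J = √138/2 (J = √(25/2 + 22) = √(69/2) = √138/2 ≈ 5.8737)
Y(y, a) = 9 + a
L(U) = U - √138/2
(-10756 + L(-179)) + Y(-144, 15/(-154)) = (-10756 + (-179 - √138/2)) + (9 + 15/(-154)) = (-10935 - √138/2) + (9 + 15*(-1/154)) = (-10935 - √138/2) + (9 - 15/154) = (-10935 - √138/2) + 1371/154 = -1682619/154 - √138/2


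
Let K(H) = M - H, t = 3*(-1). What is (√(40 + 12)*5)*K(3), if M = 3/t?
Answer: -40*√13 ≈ -144.22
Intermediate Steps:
t = -3
M = -1 (M = 3/(-3) = 3*(-⅓) = -1)
K(H) = -1 - H
(√(40 + 12)*5)*K(3) = (√(40 + 12)*5)*(-1 - 1*3) = (√52*5)*(-1 - 3) = ((2*√13)*5)*(-4) = (10*√13)*(-4) = -40*√13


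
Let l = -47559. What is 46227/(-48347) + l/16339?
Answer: -3054637926/789941633 ≈ -3.8669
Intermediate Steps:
46227/(-48347) + l/16339 = 46227/(-48347) - 47559/16339 = 46227*(-1/48347) - 47559*1/16339 = -46227/48347 - 47559/16339 = -3054637926/789941633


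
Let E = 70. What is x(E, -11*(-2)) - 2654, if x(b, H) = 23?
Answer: -2631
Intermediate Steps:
x(E, -11*(-2)) - 2654 = 23 - 2654 = -2631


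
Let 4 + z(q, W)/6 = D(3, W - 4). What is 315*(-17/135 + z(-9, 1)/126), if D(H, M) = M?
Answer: -434/3 ≈ -144.67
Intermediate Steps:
z(q, W) = -48 + 6*W (z(q, W) = -24 + 6*(W - 4) = -24 + 6*(-4 + W) = -24 + (-24 + 6*W) = -48 + 6*W)
315*(-17/135 + z(-9, 1)/126) = 315*(-17/135 + (-48 + 6*1)/126) = 315*(-17*1/135 + (-48 + 6)*(1/126)) = 315*(-17/135 - 42*1/126) = 315*(-17/135 - 1/3) = 315*(-62/135) = -434/3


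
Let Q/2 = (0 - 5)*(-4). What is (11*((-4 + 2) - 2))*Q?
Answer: -1760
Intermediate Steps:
Q = 40 (Q = 2*((0 - 5)*(-4)) = 2*(-5*(-4)) = 2*20 = 40)
(11*((-4 + 2) - 2))*Q = (11*((-4 + 2) - 2))*40 = (11*(-2 - 2))*40 = (11*(-4))*40 = -44*40 = -1760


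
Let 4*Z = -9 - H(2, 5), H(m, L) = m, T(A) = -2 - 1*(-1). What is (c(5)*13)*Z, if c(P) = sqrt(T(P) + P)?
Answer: -143/2 ≈ -71.500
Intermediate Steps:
T(A) = -1 (T(A) = -2 + 1 = -1)
c(P) = sqrt(-1 + P)
Z = -11/4 (Z = (-9 - 1*2)/4 = (-9 - 2)/4 = (1/4)*(-11) = -11/4 ≈ -2.7500)
(c(5)*13)*Z = (sqrt(-1 + 5)*13)*(-11/4) = (sqrt(4)*13)*(-11/4) = (2*13)*(-11/4) = 26*(-11/4) = -143/2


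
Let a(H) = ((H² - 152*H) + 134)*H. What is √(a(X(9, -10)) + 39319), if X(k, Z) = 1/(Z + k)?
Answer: 2*√9758 ≈ 197.57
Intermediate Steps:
a(H) = H*(134 + H² - 152*H) (a(H) = (134 + H² - 152*H)*H = H*(134 + H² - 152*H))
√(a(X(9, -10)) + 39319) = √((134 + (1/(-10 + 9))² - 152/(-10 + 9))/(-10 + 9) + 39319) = √((134 + (1/(-1))² - 152/(-1))/(-1) + 39319) = √(-(134 + (-1)² - 152*(-1)) + 39319) = √(-(134 + 1 + 152) + 39319) = √(-1*287 + 39319) = √(-287 + 39319) = √39032 = 2*√9758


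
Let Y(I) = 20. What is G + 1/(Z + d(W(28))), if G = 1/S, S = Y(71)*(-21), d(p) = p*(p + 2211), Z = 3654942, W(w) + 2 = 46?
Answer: -1876871/788374020 ≈ -0.0023807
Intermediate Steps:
W(w) = 44 (W(w) = -2 + 46 = 44)
d(p) = p*(2211 + p)
S = -420 (S = 20*(-21) = -420)
G = -1/420 (G = 1/(-420) = -1/420 ≈ -0.0023810)
G + 1/(Z + d(W(28))) = -1/420 + 1/(3654942 + 44*(2211 + 44)) = -1/420 + 1/(3654942 + 44*2255) = -1/420 + 1/(3654942 + 99220) = -1/420 + 1/3754162 = -1876871/788374020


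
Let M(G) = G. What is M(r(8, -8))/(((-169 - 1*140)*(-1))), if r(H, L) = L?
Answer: -8/309 ≈ -0.025890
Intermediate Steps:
M(r(8, -8))/(((-169 - 1*140)*(-1))) = -8*(-1/(-169 - 1*140)) = -8*(-1/(-169 - 140)) = -8/((-309*(-1))) = -8/309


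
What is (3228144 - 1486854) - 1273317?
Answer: 467973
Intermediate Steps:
(3228144 - 1486854) - 1273317 = 1741290 - 1273317 = 467973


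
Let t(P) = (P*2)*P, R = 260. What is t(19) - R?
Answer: 462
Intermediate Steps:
t(P) = 2*P² (t(P) = (2*P)*P = 2*P²)
t(19) - R = 2*19² - 1*260 = 2*361 - 260 = 722 - 260 = 462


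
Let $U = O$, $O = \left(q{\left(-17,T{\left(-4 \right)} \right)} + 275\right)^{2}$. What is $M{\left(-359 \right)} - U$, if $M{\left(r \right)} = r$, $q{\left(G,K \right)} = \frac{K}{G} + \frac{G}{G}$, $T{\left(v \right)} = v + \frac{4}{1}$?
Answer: $-76535$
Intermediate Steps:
$T{\left(v \right)} = 4 + v$ ($T{\left(v \right)} = v + 4 \cdot 1 = v + 4 = 4 + v$)
$q{\left(G,K \right)} = 1 + \frac{K}{G}$ ($q{\left(G,K \right)} = \frac{K}{G} + 1 = 1 + \frac{K}{G}$)
$O = 76176$ ($O = \left(\frac{-17 + \left(4 - 4\right)}{-17} + 275\right)^{2} = \left(- \frac{-17 + 0}{17} + 275\right)^{2} = \left(\left(- \frac{1}{17}\right) \left(-17\right) + 275\right)^{2} = \left(1 + 275\right)^{2} = 276^{2} = 76176$)
$U = 76176$
$M{\left(-359 \right)} - U = -359 - 76176 = -76535$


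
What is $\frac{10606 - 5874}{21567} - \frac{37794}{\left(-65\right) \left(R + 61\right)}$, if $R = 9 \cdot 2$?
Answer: $\frac{1478}{195} \approx 7.5795$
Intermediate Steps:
$R = 18$
$\frac{10606 - 5874}{21567} - \frac{37794}{\left(-65\right) \left(R + 61\right)} = \frac{10606 - 5874}{21567} - \frac{37794}{\left(-65\right) \left(18 + 61\right)} = \left(10606 - 5874\right) \frac{1}{21567} - \frac{37794}{\left(-65\right) 79} = 4732 \cdot \frac{1}{21567} - \frac{37794}{-5135} = \frac{52}{237} - - \frac{37794}{5135} = \frac{52}{237} + \frac{37794}{5135} = \frac{1478}{195}$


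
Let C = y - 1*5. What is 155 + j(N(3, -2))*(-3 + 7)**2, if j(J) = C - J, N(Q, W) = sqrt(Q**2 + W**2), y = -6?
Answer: -21 - 16*sqrt(13) ≈ -78.689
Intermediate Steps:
C = -11 (C = -6 - 1*5 = -6 - 5 = -11)
j(J) = -11 - J
155 + j(N(3, -2))*(-3 + 7)**2 = 155 + (-11 - sqrt(3**2 + (-2)**2))*(-3 + 7)**2 = 155 + (-11 - sqrt(9 + 4))*4**2 = 155 + (-11 - sqrt(13))*16 = 155 + (-176 - 16*sqrt(13)) = -21 - 16*sqrt(13)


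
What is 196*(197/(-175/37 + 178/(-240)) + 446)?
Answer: 1952159608/24293 ≈ 80359.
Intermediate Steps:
196*(197/(-175/37 + 178/(-240)) + 446) = 196*(197/(-175*1/37 + 178*(-1/240)) + 446) = 196*(197/(-175/37 - 89/120) + 446) = 196*(197/(-24293/4440) + 446) = 196*(197*(-4440/24293) + 446) = 196*(-874680/24293 + 446) = 196*(9959998/24293) = 1952159608/24293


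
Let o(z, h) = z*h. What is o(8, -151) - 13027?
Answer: -14235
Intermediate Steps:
o(z, h) = h*z
o(8, -151) - 13027 = -151*8 - 13027 = -1208 - 13027 = -14235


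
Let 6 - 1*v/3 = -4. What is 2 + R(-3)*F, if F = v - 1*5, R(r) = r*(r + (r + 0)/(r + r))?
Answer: 379/2 ≈ 189.50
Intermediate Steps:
v = 30 (v = 18 - 3*(-4) = 18 + 12 = 30)
R(r) = r*(½ + r) (R(r) = r*(r + r/((2*r))) = r*(r + r*(1/(2*r))) = r*(r + ½) = r*(½ + r))
F = 25 (F = 30 - 1*5 = 30 - 5 = 25)
2 + R(-3)*F = 2 - 3*(½ - 3)*25 = 2 - 3*(-5/2)*25 = 2 + (15/2)*25 = 2 + 375/2 = 379/2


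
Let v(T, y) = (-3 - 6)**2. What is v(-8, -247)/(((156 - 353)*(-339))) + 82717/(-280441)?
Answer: -1833791230/6242897101 ≈ -0.29374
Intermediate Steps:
v(T, y) = 81 (v(T, y) = (-9)**2 = 81)
v(-8, -247)/(((156 - 353)*(-339))) + 82717/(-280441) = 81/(((156 - 353)*(-339))) + 82717/(-280441) = 81/((-197*(-339))) + 82717*(-1/280441) = 81/66783 - 82717/280441 = 81*(1/66783) - 82717/280441 = 27/22261 - 82717/280441 = -1833791230/6242897101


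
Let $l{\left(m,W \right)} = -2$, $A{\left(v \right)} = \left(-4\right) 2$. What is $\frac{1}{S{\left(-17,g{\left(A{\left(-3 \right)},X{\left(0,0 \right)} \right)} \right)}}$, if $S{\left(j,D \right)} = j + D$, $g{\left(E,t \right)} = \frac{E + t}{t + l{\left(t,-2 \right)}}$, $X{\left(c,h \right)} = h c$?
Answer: $- \frac{1}{13} \approx -0.076923$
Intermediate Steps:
$A{\left(v \right)} = -8$
$X{\left(c,h \right)} = c h$
$g{\left(E,t \right)} = \frac{E + t}{-2 + t}$ ($g{\left(E,t \right)} = \frac{E + t}{t - 2} = \frac{E + t}{-2 + t}$)
$S{\left(j,D \right)} = D + j$
$\frac{1}{S{\left(-17,g{\left(A{\left(-3 \right)},X{\left(0,0 \right)} \right)} \right)}} = \frac{1}{\frac{-8 + 0 \cdot 0}{-2 + 0 \cdot 0} - 17} = \frac{1}{\frac{-8 + 0}{-2 + 0} - 17} = \frac{1}{\frac{1}{-2} \left(-8\right) - 17} = \frac{1}{\left(- \frac{1}{2}\right) \left(-8\right) - 17} = \frac{1}{4 - 17} = \frac{1}{-13} = - \frac{1}{13}$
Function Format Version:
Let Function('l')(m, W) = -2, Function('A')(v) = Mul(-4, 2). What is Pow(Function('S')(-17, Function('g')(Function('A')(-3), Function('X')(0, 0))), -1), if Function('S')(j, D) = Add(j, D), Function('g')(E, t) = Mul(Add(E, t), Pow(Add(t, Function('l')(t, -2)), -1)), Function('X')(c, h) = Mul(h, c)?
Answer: Rational(-1, 13) ≈ -0.076923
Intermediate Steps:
Function('A')(v) = -8
Function('X')(c, h) = Mul(c, h)
Function('g')(E, t) = Mul(Pow(Add(-2, t), -1), Add(E, t)) (Function('g')(E, t) = Mul(Add(E, t), Pow(Add(t, -2), -1)) = Mul(Add(E, t), Pow(Add(-2, t), -1)) = Mul(Pow(Add(-2, t), -1), Add(E, t)))
Function('S')(j, D) = Add(D, j)
Pow(Function('S')(-17, Function('g')(Function('A')(-3), Function('X')(0, 0))), -1) = Pow(Add(Mul(Pow(Add(-2, Mul(0, 0)), -1), Add(-8, Mul(0, 0))), -17), -1) = Pow(Add(Mul(Pow(Add(-2, 0), -1), Add(-8, 0)), -17), -1) = Pow(Add(Mul(Pow(-2, -1), -8), -17), -1) = Pow(Add(Mul(Rational(-1, 2), -8), -17), -1) = Pow(Add(4, -17), -1) = Pow(-13, -1) = Rational(-1, 13)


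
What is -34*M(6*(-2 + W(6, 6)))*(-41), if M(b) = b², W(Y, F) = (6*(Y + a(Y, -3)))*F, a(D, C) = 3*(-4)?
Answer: 2384944416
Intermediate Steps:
a(D, C) = -12
W(Y, F) = F*(-72 + 6*Y) (W(Y, F) = (6*(Y - 12))*F = (6*(-12 + Y))*F = (-72 + 6*Y)*F = F*(-72 + 6*Y))
-34*M(6*(-2 + W(6, 6)))*(-41) = -34*36*(-2 + 6*6*(-12 + 6))²*(-41) = -34*36*(-2 + 6*6*(-6))²*(-41) = -34*36*(-2 - 216)²*(-41) = -34*(6*(-218))²*(-41) = -34*(-1308)²*(-41) = -34*1710864*(-41) = -58169376*(-41) = 2384944416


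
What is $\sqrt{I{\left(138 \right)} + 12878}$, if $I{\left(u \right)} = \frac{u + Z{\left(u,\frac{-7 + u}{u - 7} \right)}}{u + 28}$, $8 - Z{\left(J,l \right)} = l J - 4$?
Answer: $\frac{4 \sqrt{5544815}}{83} \approx 113.48$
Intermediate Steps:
$Z{\left(J,l \right)} = 12 - J l$ ($Z{\left(J,l \right)} = 8 - \left(l J - 4\right) = 8 - \left(J l - 4\right) = 8 - \left(-4 + J l\right) = 12 - J l$)
$I{\left(u \right)} = \frac{12}{28 + u}$ ($I{\left(u \right)} = \frac{u - \left(-12 + u \frac{-7 + u}{u - 7}\right)}{u + 28} = \frac{u - \left(-12 + u \frac{-7 + u}{-7 + u}\right)}{28 + u} = \frac{u - \left(-12 + u 1\right)}{28 + u} = \frac{u - \left(-12 + u\right)}{28 + u} = \frac{12}{28 + u}$)
$\sqrt{I{\left(138 \right)} + 12878} = \sqrt{\frac{12}{28 + 138} + 12878} = \sqrt{\frac{12}{166} + 12878} = \sqrt{12 \cdot \frac{1}{166} + 12878} = \sqrt{\frac{6}{83} + 12878} = \sqrt{\frac{1068880}{83}} = \frac{4 \sqrt{5544815}}{83}$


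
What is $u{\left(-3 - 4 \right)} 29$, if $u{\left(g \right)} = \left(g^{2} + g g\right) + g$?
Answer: $2639$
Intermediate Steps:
$u{\left(g \right)} = g + 2 g^{2}$ ($u{\left(g \right)} = \left(g^{2} + g^{2}\right) + g = 2 g^{2} + g = g + 2 g^{2}$)
$u{\left(-3 - 4 \right)} 29 = \left(-3 - 4\right) \left(1 + 2 \left(-3 - 4\right)\right) 29 = - 7 \left(1 + 2 \left(-7\right)\right) 29 = - 7 \left(1 - 14\right) 29 = \left(-7\right) \left(-13\right) 29 = 91 \cdot 29 = 2639$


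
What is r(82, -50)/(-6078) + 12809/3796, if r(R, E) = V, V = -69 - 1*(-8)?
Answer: 39042329/11536044 ≈ 3.3844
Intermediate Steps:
V = -61 (V = -69 + 8 = -61)
r(R, E) = -61
r(82, -50)/(-6078) + 12809/3796 = -61/(-6078) + 12809/3796 = -61*(-1/6078) + 12809*(1/3796) = 61/6078 + 12809/3796 = 39042329/11536044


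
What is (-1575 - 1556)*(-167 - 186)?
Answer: 1105243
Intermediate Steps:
(-1575 - 1556)*(-167 - 186) = -3131*(-353) = 1105243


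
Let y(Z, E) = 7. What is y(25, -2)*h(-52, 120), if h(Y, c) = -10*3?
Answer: -210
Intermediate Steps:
h(Y, c) = -30
y(25, -2)*h(-52, 120) = 7*(-30) = -210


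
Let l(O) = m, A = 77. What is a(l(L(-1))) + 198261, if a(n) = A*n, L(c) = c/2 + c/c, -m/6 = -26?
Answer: 210273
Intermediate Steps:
m = 156 (m = -6*(-26) = 156)
L(c) = 1 + c/2 (L(c) = c*(1/2) + 1 = c/2 + 1 = 1 + c/2)
l(O) = 156
a(n) = 77*n
a(l(L(-1))) + 198261 = 77*156 + 198261 = 12012 + 198261 = 210273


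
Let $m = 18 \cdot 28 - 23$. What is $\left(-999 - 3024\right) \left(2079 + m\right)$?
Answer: $-10298880$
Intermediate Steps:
$m = 481$ ($m = 504 - 23 = 481$)
$\left(-999 - 3024\right) \left(2079 + m\right) = \left(-999 - 3024\right) \left(2079 + 481\right) = \left(-4023\right) 2560 = -10298880$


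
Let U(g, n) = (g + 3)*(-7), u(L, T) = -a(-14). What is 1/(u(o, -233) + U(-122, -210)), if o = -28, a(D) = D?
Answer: 1/847 ≈ 0.0011806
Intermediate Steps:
u(L, T) = 14 (u(L, T) = -1*(-14) = 14)
U(g, n) = -21 - 7*g (U(g, n) = (3 + g)*(-7) = -21 - 7*g)
1/(u(o, -233) + U(-122, -210)) = 1/(14 + (-21 - 7*(-122))) = 1/(14 + (-21 + 854)) = 1/(14 + 833) = 1/847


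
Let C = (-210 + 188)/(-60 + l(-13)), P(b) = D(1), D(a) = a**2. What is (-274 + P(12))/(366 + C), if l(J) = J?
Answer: -2847/3820 ≈ -0.74529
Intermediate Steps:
P(b) = 1 (P(b) = 1**2 = 1)
C = 22/73 (C = (-210 + 188)/(-60 - 13) = -22/(-73) = -22*(-1/73) = 22/73 ≈ 0.30137)
(-274 + P(12))/(366 + C) = (-274 + 1)/(366 + 22/73) = -273/26740/73 = -273*73/26740 = -2847/3820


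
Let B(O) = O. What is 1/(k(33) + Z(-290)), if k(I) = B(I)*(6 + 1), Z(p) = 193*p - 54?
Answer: -1/55793 ≈ -1.7923e-5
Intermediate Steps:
Z(p) = -54 + 193*p
k(I) = 7*I (k(I) = I*(6 + 1) = I*7 = 7*I)
1/(k(33) + Z(-290)) = 1/(7*33 + (-54 + 193*(-290))) = 1/(231 + (-54 - 55970)) = 1/(231 - 56024) = 1/(-55793) = -1/55793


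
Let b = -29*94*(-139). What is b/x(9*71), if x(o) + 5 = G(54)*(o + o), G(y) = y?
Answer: 378914/69007 ≈ 5.4910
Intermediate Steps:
b = 378914 (b = -2726*(-139) = 378914)
x(o) = -5 + 108*o (x(o) = -5 + 54*(o + o) = -5 + 54*(2*o) = -5 + 108*o)
b/x(9*71) = 378914/(-5 + 108*(9*71)) = 378914/(-5 + 108*639) = 378914/(-5 + 69012) = 378914/69007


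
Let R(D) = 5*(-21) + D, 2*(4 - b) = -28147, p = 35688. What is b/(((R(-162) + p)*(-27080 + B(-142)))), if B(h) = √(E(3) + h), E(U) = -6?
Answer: -31768225/2164596638059 - 9385*I*√37/8658386552236 ≈ -1.4676e-5 - 6.5932e-9*I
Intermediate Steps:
b = 28155/2 (b = 4 - ½*(-28147) = 4 + 28147/2 = 28155/2 ≈ 14078.)
B(h) = √(-6 + h)
R(D) = -105 + D
b/(((R(-162) + p)*(-27080 + B(-142)))) = 28155/(2*((((-105 - 162) + 35688)*(-27080 + √(-6 - 142))))) = 28155/(2*(((-267 + 35688)*(-27080 + √(-148))))) = 28155/(2*((35421*(-27080 + 2*I*√37)))) = 28155/(2*(-959200680 + 70842*I*√37))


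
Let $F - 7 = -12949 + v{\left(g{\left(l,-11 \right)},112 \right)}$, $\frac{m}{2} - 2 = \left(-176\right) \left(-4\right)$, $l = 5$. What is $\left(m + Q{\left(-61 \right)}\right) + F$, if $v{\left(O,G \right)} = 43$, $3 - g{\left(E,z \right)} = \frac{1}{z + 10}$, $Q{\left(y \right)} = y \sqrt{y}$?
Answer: $-11487 - 61 i \sqrt{61} \approx -11487.0 - 476.43 i$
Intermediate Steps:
$Q{\left(y \right)} = y^{\frac{3}{2}}$
$g{\left(E,z \right)} = 3 - \frac{1}{10 + z}$ ($g{\left(E,z \right)} = 3 - \frac{1}{z + 10} = 3 - \frac{1}{10 + z}$)
$m = 1412$ ($m = 4 + 2 \left(\left(-176\right) \left(-4\right)\right) = 4 + 2 \cdot 704 = 4 + 1408 = 1412$)
$F = -12899$ ($F = 7 + \left(-12949 + 43\right) = 7 - 12906 = -12899$)
$\left(m + Q{\left(-61 \right)}\right) + F = \left(1412 + \left(-61\right)^{\frac{3}{2}}\right) - 12899 = \left(1412 - 61 i \sqrt{61}\right) - 12899 = -11487 - 61 i \sqrt{61}$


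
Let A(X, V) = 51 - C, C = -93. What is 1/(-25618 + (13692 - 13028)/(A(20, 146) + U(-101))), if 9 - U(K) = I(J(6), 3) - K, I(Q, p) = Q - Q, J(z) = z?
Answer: -13/332868 ≈ -3.9055e-5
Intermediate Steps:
I(Q, p) = 0
A(X, V) = 144 (A(X, V) = 51 - 1*(-93) = 51 + 93 = 144)
U(K) = 9 + K (U(K) = 9 - (0 - K) = 9 - (-1)*K = 9 + K)
1/(-25618 + (13692 - 13028)/(A(20, 146) + U(-101))) = 1/(-25618 + (13692 - 13028)/(144 + (9 - 101))) = 1/(-25618 + 664/(144 - 92)) = 1/(-25618 + 664/52) = 1/(-25618 + 664*(1/52)) = 1/(-25618 + 166/13) = 1/(-332868/13) = -13/332868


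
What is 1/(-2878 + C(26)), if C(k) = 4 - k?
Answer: -1/2900 ≈ -0.00034483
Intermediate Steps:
1/(-2878 + C(26)) = 1/(-2878 + (4 - 1*26)) = 1/(-2878 + (4 - 26)) = 1/(-2878 - 22) = 1/(-2900) = -1/2900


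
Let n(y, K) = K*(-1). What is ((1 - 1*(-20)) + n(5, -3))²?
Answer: 576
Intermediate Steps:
n(y, K) = -K
((1 - 1*(-20)) + n(5, -3))² = ((1 - 1*(-20)) - 1*(-3))² = ((1 + 20) + 3)² = (21 + 3)² = 24² = 576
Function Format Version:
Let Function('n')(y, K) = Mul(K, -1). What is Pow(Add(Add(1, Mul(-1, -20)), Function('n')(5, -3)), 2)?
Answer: 576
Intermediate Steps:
Function('n')(y, K) = Mul(-1, K)
Pow(Add(Add(1, Mul(-1, -20)), Function('n')(5, -3)), 2) = Pow(Add(Add(1, Mul(-1, -20)), Mul(-1, -3)), 2) = Pow(Add(Add(1, 20), 3), 2) = Pow(Add(21, 3), 2) = Pow(24, 2) = 576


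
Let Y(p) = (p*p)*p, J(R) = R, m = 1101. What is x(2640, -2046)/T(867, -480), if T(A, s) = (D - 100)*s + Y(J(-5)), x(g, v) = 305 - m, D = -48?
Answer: -796/70915 ≈ -0.011225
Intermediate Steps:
Y(p) = p**3 (Y(p) = p**2*p = p**3)
x(g, v) = -796 (x(g, v) = 305 - 1*1101 = 305 - 1101 = -796)
T(A, s) = -125 - 148*s (T(A, s) = (-48 - 100)*s + (-5)**3 = -148*s - 125 = -125 - 148*s)
x(2640, -2046)/T(867, -480) = -796/(-125 - 148*(-480)) = -796/(-125 + 71040) = -796/70915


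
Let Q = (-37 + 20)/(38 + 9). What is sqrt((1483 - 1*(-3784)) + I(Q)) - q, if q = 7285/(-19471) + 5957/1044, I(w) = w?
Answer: -108383207/20327724 + 2*sqrt(2908501)/47 ≈ 67.240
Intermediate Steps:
Q = -17/47 ≈ -0.36170
q = 108383207/20327724 (q = 7285*(-1/19471) + 5957*(1/1044) = -7285/19471 + 5957/1044 = 108383207/20327724 ≈ 5.3318)
sqrt((1483 - 1*(-3784)) + I(Q)) - q = sqrt((1483 - 1*(-3784)) - 17/47) - 1*108383207/20327724 = sqrt((1483 + 3784) - 17/47) - 108383207/20327724 = sqrt(5267 - 17/47) - 108383207/20327724 = sqrt(247532/47) - 108383207/20327724 = 2*sqrt(2908501)/47 - 108383207/20327724 = -108383207/20327724 + 2*sqrt(2908501)/47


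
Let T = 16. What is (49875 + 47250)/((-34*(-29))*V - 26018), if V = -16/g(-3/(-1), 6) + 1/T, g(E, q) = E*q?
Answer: -6993000/1931963 ≈ -3.6196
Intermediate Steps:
V = -119/144 (V = -16/(-3/(-1)*6) + 1/16 = -16/(-3*(-1)*6) + 1*(1/16) = -16/(3*6) + 1/16 = -16/18 + 1/16 = -16*1/18 + 1/16 = -8/9 + 1/16 = -119/144 ≈ -0.82639)
(49875 + 47250)/((-34*(-29))*V - 26018) = (49875 + 47250)/(-34*(-29)*(-119/144) - 26018) = 97125/(986*(-119/144) - 26018) = 97125/(-58667/72 - 26018) = 97125/(-1931963/72) = 97125*(-72/1931963) = -6993000/1931963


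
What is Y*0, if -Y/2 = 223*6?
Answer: 0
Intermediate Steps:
Y = -2676 (Y = -446*6 = -2*1338 = -2676)
Y*0 = -2676*0 = 0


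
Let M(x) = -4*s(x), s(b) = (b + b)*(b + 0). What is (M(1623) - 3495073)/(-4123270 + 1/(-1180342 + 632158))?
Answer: 13467842071320/2260310641681 ≈ 5.9584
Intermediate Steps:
s(b) = 2*b² (s(b) = (2*b)*b = 2*b²)
M(x) = -8*x²
(M(1623) - 3495073)/(-4123270 + 1/(-1180342 + 632158)) = (-8*1623² - 3495073)/(-4123270 + 1/(-1180342 + 632158)) = (-8*2634129 - 3495073)/(-4123270 + 1/(-548184)) = (-21073032 - 3495073)/(-4123270 - 1/548184) = -24568105/(-2260310641681/548184) = -24568105*(-548184/2260310641681) = 13467842071320/2260310641681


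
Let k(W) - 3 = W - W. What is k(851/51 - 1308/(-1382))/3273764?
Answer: 3/3273764 ≈ 9.1638e-7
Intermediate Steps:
k(W) = 3 (k(W) = 3 + (W - W) = 3 + 0 = 3)
k(851/51 - 1308/(-1382))/3273764 = 3/3273764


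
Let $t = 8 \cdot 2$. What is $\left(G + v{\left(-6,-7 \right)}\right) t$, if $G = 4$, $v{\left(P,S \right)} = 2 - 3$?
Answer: $48$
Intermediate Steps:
$v{\left(P,S \right)} = -1$ ($v{\left(P,S \right)} = 2 - 3 = -1$)
$t = 16$
$\left(G + v{\left(-6,-7 \right)}\right) t = \left(4 - 1\right) 16 = 3 \cdot 16 = 48$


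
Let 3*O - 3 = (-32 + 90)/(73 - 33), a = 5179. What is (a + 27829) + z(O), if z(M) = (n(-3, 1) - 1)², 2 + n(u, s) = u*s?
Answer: 33044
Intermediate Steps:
n(u, s) = -2 + s*u (n(u, s) = -2 + u*s = -2 + s*u)
O = 89/60 (O = 1 + ((-32 + 90)/(73 - 33))/3 = 1 + (58/40)/3 = 1 + (58*(1/40))/3 = 1 + (⅓)*(29/20) = 1 + 29/60 = 89/60 ≈ 1.4833)
z(M) = 36 (z(M) = ((-2 + 1*(-3)) - 1)² = ((-2 - 3) - 1)² = (-5 - 1)² = (-6)² = 36)
(a + 27829) + z(O) = (5179 + 27829) + 36 = 33008 + 36 = 33044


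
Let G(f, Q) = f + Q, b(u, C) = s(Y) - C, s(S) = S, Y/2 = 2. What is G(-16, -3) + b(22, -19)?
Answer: 4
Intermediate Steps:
Y = 4 (Y = 2*2 = 4)
b(u, C) = 4 - C
G(f, Q) = Q + f
G(-16, -3) + b(22, -19) = (-3 - 16) + (4 - 1*(-19)) = -19 + (4 + 19) = -19 + 23 = 4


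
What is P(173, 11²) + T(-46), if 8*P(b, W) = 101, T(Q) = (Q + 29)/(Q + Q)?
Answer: 2357/184 ≈ 12.810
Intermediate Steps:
T(Q) = (29 + Q)/(2*Q) (T(Q) = (29 + Q)/((2*Q)) = (29 + Q)*(1/(2*Q)) = (29 + Q)/(2*Q))
P(b, W) = 101/8 (P(b, W) = (⅛)*101 = 101/8)
P(173, 11²) + T(-46) = 101/8 + (½)*(29 - 46)/(-46) = 101/8 + (½)*(-1/46)*(-17) = 101/8 + 17/92 = 2357/184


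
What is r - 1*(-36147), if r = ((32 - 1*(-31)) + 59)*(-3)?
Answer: 35781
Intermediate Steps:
r = -366 (r = ((32 + 31) + 59)*(-3) = (63 + 59)*(-3) = 122*(-3) = -366)
r - 1*(-36147) = -366 - 1*(-36147) = -366 + 36147 = 35781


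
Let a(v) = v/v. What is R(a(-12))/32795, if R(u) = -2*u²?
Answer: -2/32795 ≈ -6.0985e-5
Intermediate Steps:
a(v) = 1
R(a(-12))/32795 = -2*1²/32795 = -2*1*(1/32795) = -2*1/32795 = -2/32795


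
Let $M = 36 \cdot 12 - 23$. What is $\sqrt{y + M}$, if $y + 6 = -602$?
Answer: $i \sqrt{199} \approx 14.107 i$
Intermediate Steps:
$y = -608$ ($y = -6 - 602 = -608$)
$M = 409$ ($M = 432 - 23 = 409$)
$\sqrt{y + M} = \sqrt{-608 + 409} = \sqrt{-199} = i \sqrt{199}$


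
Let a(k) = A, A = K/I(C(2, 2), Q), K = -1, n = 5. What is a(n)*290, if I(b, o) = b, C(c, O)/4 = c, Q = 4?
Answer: -145/4 ≈ -36.250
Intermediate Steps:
C(c, O) = 4*c
A = -⅛ (A = -1/(4*2) = -1/8 = -1*⅛ = -⅛ ≈ -0.12500)
a(k) = -⅛
a(n)*290 = -⅛*290 = -145/4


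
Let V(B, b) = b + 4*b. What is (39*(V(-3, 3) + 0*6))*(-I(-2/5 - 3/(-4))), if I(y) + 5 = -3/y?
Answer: 55575/7 ≈ 7939.3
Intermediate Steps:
I(y) = -5 - 3/y
V(B, b) = 5*b
(39*(V(-3, 3) + 0*6))*(-I(-2/5 - 3/(-4))) = (39*(5*3 + 0*6))*(-(-5 - 3/(-2/5 - 3/(-4)))) = (39*(15 + 0))*(-(-5 - 3/(-2*⅕ - 3*(-¼)))) = (39*15)*(-(-5 - 3/(-⅖ + ¾))) = 585*(-(-5 - 3/7/20)) = 585*(-(-5 - 3*20/7)) = 585*(-(-5 - 60/7)) = 585*(-1*(-95/7)) = 585*(95/7) = 55575/7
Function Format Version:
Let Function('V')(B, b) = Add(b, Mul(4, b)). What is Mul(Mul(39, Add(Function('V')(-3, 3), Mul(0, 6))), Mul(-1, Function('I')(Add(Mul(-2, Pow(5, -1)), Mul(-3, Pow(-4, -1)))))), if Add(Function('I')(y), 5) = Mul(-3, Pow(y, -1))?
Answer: Rational(55575, 7) ≈ 7939.3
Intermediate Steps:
Function('I')(y) = Add(-5, Mul(-3, Pow(y, -1)))
Function('V')(B, b) = Mul(5, b)
Mul(Mul(39, Add(Function('V')(-3, 3), Mul(0, 6))), Mul(-1, Function('I')(Add(Mul(-2, Pow(5, -1)), Mul(-3, Pow(-4, -1)))))) = Mul(Mul(39, Add(Mul(5, 3), Mul(0, 6))), Mul(-1, Add(-5, Mul(-3, Pow(Add(Mul(-2, Pow(5, -1)), Mul(-3, Pow(-4, -1))), -1))))) = Mul(Mul(39, Add(15, 0)), Mul(-1, Add(-5, Mul(-3, Pow(Add(Mul(-2, Rational(1, 5)), Mul(-3, Rational(-1, 4))), -1))))) = Mul(Mul(39, 15), Mul(-1, Add(-5, Mul(-3, Pow(Add(Rational(-2, 5), Rational(3, 4)), -1))))) = Mul(585, Mul(-1, Add(-5, Mul(-3, Pow(Rational(7, 20), -1))))) = Mul(585, Mul(-1, Add(-5, Mul(-3, Rational(20, 7))))) = Mul(585, Mul(-1, Add(-5, Rational(-60, 7)))) = Mul(585, Mul(-1, Rational(-95, 7))) = Mul(585, Rational(95, 7)) = Rational(55575, 7)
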